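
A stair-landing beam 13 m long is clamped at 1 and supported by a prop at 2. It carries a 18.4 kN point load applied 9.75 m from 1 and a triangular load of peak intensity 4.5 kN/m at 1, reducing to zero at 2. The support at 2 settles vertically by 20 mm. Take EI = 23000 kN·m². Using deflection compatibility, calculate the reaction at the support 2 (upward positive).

R_2 = 16.87 kN

Choose R_2 as the redundant. The primary structure is the cantilever fixed at 1.
Primary-structure tip deflection at 2 by superposition:
  point load 18.4 at a = 9.75: Pa²(3L − a)/(6EI) = 8527/EI
  triangular load, peak 4.5 at the fixed end: w₀L⁴/(30EI) = 4284/EI
  δ_0 = 12811/EI
Tip deflection under a unit load at 2: L³/(3EI) = 732.3/EI.
With EI = 23000 kN·m²: δ_0 = 0.55701 m and δ_{22} = 0.031841 m/kN.
Compatibility — the beam at 2 must follow the support down by 0.02 m: δ_0 − R_2·δ_{22} = 0.02, so R_2 = (0.55701 − 0.02)/0.031841 = 16.87 kN.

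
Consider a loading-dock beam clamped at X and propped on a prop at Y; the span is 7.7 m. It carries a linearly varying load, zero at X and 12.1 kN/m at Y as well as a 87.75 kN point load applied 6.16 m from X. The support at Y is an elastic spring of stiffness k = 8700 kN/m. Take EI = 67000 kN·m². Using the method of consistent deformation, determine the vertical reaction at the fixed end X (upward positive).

R_X = 51.15 kN

Choose R_Y as the redundant. The primary structure is the cantilever fixed at X.
Free-end deflection of the primary structure under the applied loading (downward +):
  triangular load, peak 12.1 at the free end: 11w₀L⁴/(120EI) = 3899/EI
  point load 87.75 at a = 6.16: Pa²(3L − a)/(6EI) = 9401/EI
  δ_0 = 13300/EI
Flexibility coefficient — unit upward force at Y: δ_{YY} = L³/(3EI) = 152.2/EI.
With EI = 67000 kN·m²: δ_0 = 0.19851 m and δ_{YY} = 0.002271 m/kN.
Compatibility — the spring shortens by R_Y/k under the reaction it provides: δ_0 − R_Y·δ_{YY} = R_Y/k. With 1/k = 0.000115 m/kN, R_Y = δ_0 / (δ_{YY} + 1/k) = 0.19851 / (0.002271 + 0.000115) = 83.19 kN.
Vertical equilibrium: R_X = ΣP − R_Y = 134.3 − 83.19 = 51.15 kN.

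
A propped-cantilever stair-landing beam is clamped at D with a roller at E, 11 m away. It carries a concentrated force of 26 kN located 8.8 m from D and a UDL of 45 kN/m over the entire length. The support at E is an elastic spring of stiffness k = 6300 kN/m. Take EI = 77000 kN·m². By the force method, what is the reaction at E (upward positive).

Choose R_E as the redundant. The primary structure is the cantilever fixed at D.
Downward deflection at the released point E due to the loads:
  point load 26 at a = 8.8: Pa²(3L − a)/(6EI) = 8121/EI
  UDL 45: wL⁴/(8EI) = 82356/EI
  δ_0 = 90476/EI
Flexibility coefficient — unit upward force at E: δ_{EE} = L³/(3EI) = 443.7/EI.
With EI = 77000 kN·m²: δ_0 = 1.175 m and δ_{EE} = 0.005762 m/kN.
Compatibility — the spring shortens by R_E/k under the reaction it provides: δ_0 − R_E·δ_{EE} = R_E/k. With 1/k = 0.000159 m/kN, R_E = δ_0 / (δ_{EE} + 1/k) = 1.175 / (0.005762 + 0.000159) = 198.5 kN.

R_E = 198.5 kN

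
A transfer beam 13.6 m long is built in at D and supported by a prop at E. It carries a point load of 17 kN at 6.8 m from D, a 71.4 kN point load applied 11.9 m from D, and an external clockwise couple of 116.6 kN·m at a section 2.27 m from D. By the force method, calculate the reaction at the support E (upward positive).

R_E = 67.33 kN

Choose R_E as the redundant. The primary structure is the cantilever fixed at D.
Free-end deflection of the primary structure under the applied loading (downward +):
  point load 17 at a = 6.8: Pa²(3L − a)/(6EI) = 4454/EI
  point load 71.4 at a = 11.9: Pa²(3L − a)/(6EI) = 48701/EI
  clockwise couple 116.6 at a = 2.27: M₀a(2L − a)/(2EI) = 3299/EI
  δ_0 = 56455/EI
Tip deflection under a unit load at E: L³/(3EI) = 838.5/EI.
Compatibility at E: δ_0 − R_E·δ_{EE} = 0, so R_E = 56455/838.5 = 67.33 kN.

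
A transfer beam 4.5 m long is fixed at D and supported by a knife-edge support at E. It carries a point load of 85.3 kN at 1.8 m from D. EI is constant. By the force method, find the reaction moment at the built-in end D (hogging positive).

M_D = 73.7 kN·m

Remove the prop at E; the released (primary) structure is a cantilever built in at D.
Deflection at E on the released cantilever, summing each load's contribution:
  point load 85.3 at a = 1.8: Pa²(3L − a)/(6EI) = 538.9/EI
Flexibility coefficient — unit upward force at E: δ_{EE} = L³/(3EI) = 30.38/EI.
The prop prevents deflection at E: R_E = δ_0/δ_{EE} = 538.9/30.38 = 17.74 kN.
Moment equilibrium about D: M_D = Σ(load moments about D) − R_E·L = 153.5 − 17.74×4.5 = 73.7 kN·m.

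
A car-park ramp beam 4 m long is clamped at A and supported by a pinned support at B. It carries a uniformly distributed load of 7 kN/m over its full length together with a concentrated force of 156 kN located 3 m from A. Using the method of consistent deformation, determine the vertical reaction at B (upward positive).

Choose R_B as the redundant. The primary structure is the cantilever fixed at A.
Primary-structure tip deflection at B by superposition:
  UDL 7: wL⁴/(8EI) = 224/EI
  point load 156 at a = 3: Pa²(3L − a)/(6EI) = 2106/EI
  δ_0 = 2330/EI
Tip deflection under a unit load at B: L³/(3EI) = 21.33/EI.
Compatibility at B: δ_0 − R_B·δ_{BB} = 0, so R_B = 2330/21.33 = 109.2 kN.

R_B = 109.2 kN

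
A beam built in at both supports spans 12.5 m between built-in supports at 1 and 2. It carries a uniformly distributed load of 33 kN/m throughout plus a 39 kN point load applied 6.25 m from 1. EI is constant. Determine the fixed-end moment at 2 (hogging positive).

Release both end moments; the primary structure is a simply-supported span 12 with redundants M_1 and M_2.
End rotations of the released simple span under the applied load (×1/EI):
  at 1: UDL 33: wL³/(24EI) = 2686/EI
  at 2: UDL 33: wL³/(24EI) = 2686/EI
  at 1: point load 39 at a = 6.25: Pab(L + b)/(6LEI) = 380.9/EI
  at 2: point load 39 at a = 6.25: Pab(L + a)/(6LEI) = 380.9/EI
  θ_10 = 3066/EI,  θ_20 = 3066/EI
Flexibility coefficients: a unit moment at one end gives L/(3EI) there and L/(6EI) at the far end, so f₁₁ = f₂₂ = 4.167/EI and f₁₂ = f₂₁ = 2.083/EI.
Compatibility — zero rotation at each built-in end:
  4.167 M_1 + 2.083 M_2 = 3066
  2.083 M_1 + 4.167 M_2 = 3066
Solving the pair gives M_1 = 490.6 kN·m and M_2 = 490.6 kN·m (hogging).

M_2 = 490.6 kN·m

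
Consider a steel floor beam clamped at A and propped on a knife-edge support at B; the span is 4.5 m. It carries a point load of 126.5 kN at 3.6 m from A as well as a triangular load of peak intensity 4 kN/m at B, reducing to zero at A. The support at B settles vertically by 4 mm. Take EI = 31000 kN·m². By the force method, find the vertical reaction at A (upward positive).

R_A = 45.58 kN

Remove the prop at B; the released (primary) structure is a cantilever built in at A.
Free-end deflection of the primary structure under the applied loading (downward +):
  point load 126.5 at a = 3.6: Pa²(3L − a)/(6EI) = 2705/EI
  triangular load, peak 4 at the free end: 11w₀L⁴/(120EI) = 150.4/EI
  δ_0 = 2855/EI
Flexibility coefficient — unit upward force at B: δ_{BB} = L³/(3EI) = 30.38/EI.
With EI = 31000 kN·m²: δ_0 = 0.092111 m and δ_{BB} = 0.00098 m/kN.
Compatibility — the beam at B must follow the support down by 0.004 m: δ_0 − R_B·δ_{BB} = 0.004, so R_B = (0.092111 − 0.004)/0.00098 = 89.92 kN.
Vertical equilibrium: R_A = ΣP − R_B = 135.5 − 89.92 = 45.58 kN.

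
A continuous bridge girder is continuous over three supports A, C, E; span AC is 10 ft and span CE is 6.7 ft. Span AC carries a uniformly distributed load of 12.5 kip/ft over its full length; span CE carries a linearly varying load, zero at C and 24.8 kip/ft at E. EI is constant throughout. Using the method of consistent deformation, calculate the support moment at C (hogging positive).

Insert a hinge at C; M_C is the redundant, and each span becomes simply supported.
End slopes at the hinge C, treating each span as simply supported:
  span AC: UDL 12.5: wL³/(24EI) = 520.8/EI
  span CE: triangular load, peak 24.8: 7w₀L³/(360EI) = 145/EI
  relative rotation θ_0 = (520.8 + 145)/EI = 665.9/EI
A unit hogging moment at C produces rotation L₁/(3EI) + L₂/(3EI) = 5.567/EI.
Compatibility: M_C·(L₁+L₂)/(3EI) = θ_0, giving M_C = 119.6 kip·ft (hogging).

M_C = 119.6 kip·ft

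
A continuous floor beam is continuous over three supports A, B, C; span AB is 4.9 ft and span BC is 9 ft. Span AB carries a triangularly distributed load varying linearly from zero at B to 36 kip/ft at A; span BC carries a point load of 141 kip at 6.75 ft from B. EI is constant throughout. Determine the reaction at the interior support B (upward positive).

R_B = 100.6 kip

Take M_B as the redundant. Released structure: two simple spans AB and BC with a hinge at B.
Discontinuity in slope at B on the released structure — sum the simple-span end rotations:
  span AB: triangular load, peak 36: 7w₀L³/(360EI) = 82.35/EI
  span BC: point load 141 at a = 6.75: Pab(L + b)/(6LEI) = 446.1/EI
  relative rotation θ_0 = (82.35 + 446.1)/EI = 528.5/EI
A unit hogging moment at B produces rotation L₁/(3EI) + L₂/(3EI) = 4.633/EI.
Compatibility: M_B·(L₁+L₂)/(3EI) = θ_0, giving M_B = 114.1 kip·ft (hogging).
Span AB, ΣM about A with M_B applied at B: R_B^{AB}·4.9 = 144.1 + 114.1, so R_B^{AB} = 52.68 kip and R_A = 88.2 − 52.68 = 35.52 kip.
Span BC, ΣM about C: R_B^{BC}·9 = 317.2 + 114.1, so R_B^{BC} = 47.92 kip and R_C = 141 − 47.92 = 93.08 kip.
R_B = 52.68 + 47.92 = 100.6 kip.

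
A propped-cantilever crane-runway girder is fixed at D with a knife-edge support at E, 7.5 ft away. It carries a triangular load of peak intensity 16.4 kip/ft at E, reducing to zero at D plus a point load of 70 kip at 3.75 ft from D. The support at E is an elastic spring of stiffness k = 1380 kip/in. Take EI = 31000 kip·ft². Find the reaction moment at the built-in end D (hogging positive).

Choose R_E as the redundant. The primary structure is the cantilever fixed at D.
Free-end deflection of the primary structure under the applied loading (downward +):
  triangular load, peak 16.4 at the free end: 11w₀L⁴/(120EI) = 4757/EI
  point load 70 at a = 3.75: Pa²(3L − a)/(6EI) = 3076/EI
  δ_0 = 7833/EI
Tip deflection under a unit load at E: L³/(3EI) = 140.6/EI.
With EI = 31000 kip·ft²: δ_0 = 0.25267 ft and δ_{EE} = 0.004536 ft/kip.
Compatibility — the spring shortens by R_E/k under the reaction it provides: δ_0 − R_E·δ_{EE} = R_E/k. With 1/k = 1/(1380×12) ft/kip = 0.00006 ft/kip, R_E = δ_0 / (δ_{EE} + 1/k) = 0.25267 / (0.004536 + 0.00006) = 54.97 kip.
Moment equilibrium about D: M_D = Σ(load moments about D) − R_E·L = 570 − 54.97×7.5 = 157.7 kip·ft.

M_D = 157.7 kip·ft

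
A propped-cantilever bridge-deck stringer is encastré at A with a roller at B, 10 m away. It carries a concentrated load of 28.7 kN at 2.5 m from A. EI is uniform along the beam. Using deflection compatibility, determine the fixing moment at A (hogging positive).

M_A = 47.09 kN·m

Take the reaction at B as the redundant and release it; the primary structure is a cantilever fixed at A.
Deflection at B on the released cantilever, summing each load's contribution:
  point load 28.7 at a = 2.5: Pa²(3L − a)/(6EI) = 822.1/EI
Flexibility coefficient — unit upward force at B: δ_{BB} = L³/(3EI) = 333.3/EI.
Compatibility at B: δ_0 − R_B·δ_{BB} = 0, so R_B = 822.1/333.3 = 2.466 kN.
Moment equilibrium about A: M_A = Σ(load moments about A) − R_B·L = 71.75 − 2.466×10 = 47.09 kN·m.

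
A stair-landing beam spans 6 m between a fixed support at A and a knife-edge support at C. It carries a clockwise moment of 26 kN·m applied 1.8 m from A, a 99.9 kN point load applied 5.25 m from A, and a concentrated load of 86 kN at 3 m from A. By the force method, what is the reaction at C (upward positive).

R_C = 111.5 kN

Choose R_C as the redundant. The primary structure is the cantilever fixed at A.
Downward deflection at the released point C due to the loads:
  clockwise couple 26 at a = 1.8: M₀a(2L − a)/(2EI) = 238.7/EI
  point load 99.9 at a = 5.25: Pa²(3L − a)/(6EI) = 5851/EI
  point load 86 at a = 3: Pa²(3L − a)/(6EI) = 1935/EI
  δ_0 = 8025/EI
Flexibility coefficient — unit upward force at C: δ_{CC} = L³/(3EI) = 72/EI.
Compatibility at C: δ_0 − R_C·δ_{CC} = 0, so R_C = 8025/72 = 111.5 kN.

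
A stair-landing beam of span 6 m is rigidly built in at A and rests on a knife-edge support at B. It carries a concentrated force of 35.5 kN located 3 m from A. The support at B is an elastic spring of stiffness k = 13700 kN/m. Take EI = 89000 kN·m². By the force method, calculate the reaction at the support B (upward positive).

Take the reaction at B as the redundant and release it; the primary structure is a cantilever fixed at A.
Downward deflection at the released point B due to the loads:
  point load 35.5 at a = 3: Pa²(3L − a)/(6EI) = 798.8/EI
Flexibility coefficient — unit upward force at B: δ_{BB} = L³/(3EI) = 72/EI.
With EI = 89000 kN·m²: δ_0 = 0.008975 m and δ_{BB} = 0.000809 m/kN.
Compatibility — the spring shortens by R_B/k under the reaction it provides: δ_0 − R_B·δ_{BB} = R_B/k. With 1/k = 0.000073 m/kN, R_B = δ_0 / (δ_{BB} + 1/k) = 0.008975 / (0.000809 + 0.000073) = 10.18 kN.

R_B = 10.18 kN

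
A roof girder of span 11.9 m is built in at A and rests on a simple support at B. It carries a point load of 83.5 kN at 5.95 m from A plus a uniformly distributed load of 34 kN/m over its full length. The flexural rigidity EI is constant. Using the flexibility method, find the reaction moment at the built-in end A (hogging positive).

M_A = 788.2 kN·m

Release the roller at B. Primary structure: cantilever fixed at A.
Primary-structure tip deflection at B by superposition:
  point load 83.5 at a = 5.95: Pa²(3L − a)/(6EI) = 14657/EI
  UDL 34: wL⁴/(8EI) = 85227/EI
  δ_0 = 99884/EI
Flexibility coefficient — unit upward force at B: δ_{BB} = L³/(3EI) = 561.7/EI.
The prop prevents deflection at B: R_B = δ_0/δ_{BB} = 99884/561.7 = 177.8 kN.
Moment equilibrium about A: M_A = Σ(load moments about A) − R_B·L = 2904 − 177.8×11.9 = 788.2 kN·m.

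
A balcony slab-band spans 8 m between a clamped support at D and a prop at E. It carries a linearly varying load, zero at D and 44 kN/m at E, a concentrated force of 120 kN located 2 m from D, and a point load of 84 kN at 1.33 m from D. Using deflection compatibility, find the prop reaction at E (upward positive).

R_E = 110.4 kN

Remove the prop at E; the released (primary) structure is a cantilever built in at D.
Deflection at E on the released cantilever, summing each load's contribution:
  triangular load, peak 44 at the free end: 11w₀L⁴/(120EI) = 16521/EI
  point load 120 at a = 2: Pa²(3L − a)/(6EI) = 1760/EI
  point load 84 at a = 1.33: Pa²(3L − a)/(6EI) = 561.4/EI
  δ_0 = 18842/EI
Flexibility coefficient — unit upward force at E: δ_{EE} = L³/(3EI) = 170.7/EI.
Compatibility at E: δ_0 − R_E·δ_{EE} = 0, so R_E = 18842/170.7 = 110.4 kN.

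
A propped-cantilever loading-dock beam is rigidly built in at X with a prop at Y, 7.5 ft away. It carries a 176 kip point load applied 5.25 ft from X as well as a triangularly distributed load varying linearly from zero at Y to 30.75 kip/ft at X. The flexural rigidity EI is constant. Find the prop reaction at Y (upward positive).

R_Y = 122.2 kip

Remove the prop at Y; the released (primary) structure is a cantilever built in at X.
Deflection at Y on the released cantilever, summing each load's contribution:
  point load 176 at a = 5.25: Pa²(3L − a)/(6EI) = 13947/EI
  triangular load, peak 30.75 at the fixed end: w₀L⁴/(30EI) = 3243/EI
  δ_0 = 17190/EI
Flexibility coefficient — unit upward force at Y: δ_{YY} = L³/(3EI) = 140.6/EI.
The prop prevents deflection at Y: R_Y = δ_0/δ_{YY} = 17190/140.6 = 122.2 kip.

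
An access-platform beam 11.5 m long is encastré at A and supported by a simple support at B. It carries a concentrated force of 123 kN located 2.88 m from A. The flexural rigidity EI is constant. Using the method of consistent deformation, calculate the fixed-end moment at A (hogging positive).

Choose R_B as the redundant. The primary structure is the cantilever fixed at A.
Deflection at B on the released cantilever, summing each load's contribution:
  point load 123 at a = 2.88: Pa²(3L − a)/(6EI) = 5377/EI
Tip deflection under a unit load at B: L³/(3EI) = 507/EI.
The prop prevents deflection at B: R_B = δ_0/δ_{BB} = 5377/507 = 10.61 kN.
Moment equilibrium about A: M_A = Σ(load moments about A) − R_B·L = 354.2 − 10.61×11.5 = 232.3 kN·m.

M_A = 232.3 kN·m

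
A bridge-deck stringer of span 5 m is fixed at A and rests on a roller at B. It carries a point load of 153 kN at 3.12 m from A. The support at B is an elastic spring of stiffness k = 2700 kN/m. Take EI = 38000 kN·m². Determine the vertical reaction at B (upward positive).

Release the roller at B. Primary structure: cantilever fixed at A.
Deflection at B on the released cantilever, summing each load's contribution:
  point load 153 at a = 3.12: Pa²(3L − a)/(6EI) = 2949/EI
Flexibility coefficient — unit upward force at B: δ_{BB} = L³/(3EI) = 41.67/EI.
With EI = 38000 kN·m²: δ_0 = 0.077604 m and δ_{BB} = 0.001096 m/kN.
Compatibility — the spring shortens by R_B/k under the reaction it provides: δ_0 − R_B·δ_{BB} = R_B/k. With 1/k = 0.00037 m/kN, R_B = δ_0 / (δ_{BB} + 1/k) = 0.077604 / (0.001096 + 0.00037) = 52.9 kN.

R_B = 52.9 kN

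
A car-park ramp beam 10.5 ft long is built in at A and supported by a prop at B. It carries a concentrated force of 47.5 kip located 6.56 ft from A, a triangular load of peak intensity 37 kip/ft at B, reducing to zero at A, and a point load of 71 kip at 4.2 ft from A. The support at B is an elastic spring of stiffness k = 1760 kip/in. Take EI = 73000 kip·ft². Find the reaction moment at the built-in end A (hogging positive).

Release the roller at B. Primary structure: cantilever fixed at A.
Primary-structure tip deflection at B by superposition:
  point load 47.5 at a = 6.56: Pa²(3L − a)/(6EI) = 8497/EI
  triangular load, peak 37 at the free end: 11w₀L⁴/(120EI) = 41226/EI
  point load 71 at a = 4.2: Pa²(3L − a)/(6EI) = 5699/EI
  δ_0 = 55421/EI
Flexibility coefficient — unit upward force at B: δ_{BB} = L³/(3EI) = 385.9/EI.
With EI = 73000 kip·ft²: δ_0 = 0.75919 ft and δ_{BB} = 0.005286 ft/kip.
Compatibility — the spring shortens by R_B/k under the reaction it provides: δ_0 − R_B·δ_{BB} = R_B/k. With 1/k = 1/(1760×12) ft/kip = 0.000047 ft/kip, R_B = δ_0 / (δ_{BB} + 1/k) = 0.75919 / (0.005286 + 0.000047) = 142.3 kip.
Moment equilibrium about A: M_A = Σ(load moments about A) − R_B·L = 1970 − 142.3×10.5 = 474.9 kip·ft.

M_A = 474.9 kip·ft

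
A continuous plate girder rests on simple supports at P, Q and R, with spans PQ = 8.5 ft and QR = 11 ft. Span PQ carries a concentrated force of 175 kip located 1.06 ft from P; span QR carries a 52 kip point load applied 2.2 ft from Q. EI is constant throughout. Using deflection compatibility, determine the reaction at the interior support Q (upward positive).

Release continuity at Q by inserting a hinge; the redundant is the internal moment M_Q. The primary structure is two simply-supported spans PQ and QR.
Discontinuity in slope at Q on the released structure — sum the simple-span end rotations:
  span PQ: point load 175 at a = 1.06: Pab(L + a)/(6LEI) = 258.7/EI
  span QR: point load 52 at a = 2.2: Pab(L + b)/(6LEI) = 302/EI
  relative rotation θ_0 = (258.7 + 302)/EI = 560.7/EI
A unit hogging moment at Q produces rotation L₁/(3EI) + L₂/(3EI) = 6.5/EI.
Compatibility: M_Q·(L₁+L₂)/(3EI) = θ_0, giving M_Q = 86.26 kip·ft (hogging).
Span PQ, ΣM about P with M_Q applied at Q: R_Q^{PQ}·8.5 = 185.5 + 86.26, so R_Q^{PQ} = 31.97 kip and R_P = 175 − 31.97 = 143 kip.
Span QR, ΣM about R: R_Q^{QR}·11 = 457.6 + 86.26, so R_Q^{QR} = 49.44 kip and R_R = 52 − 49.44 = 2.558 kip.
R_Q = 31.97 + 49.44 = 81.41 kip.

R_Q = 81.41 kip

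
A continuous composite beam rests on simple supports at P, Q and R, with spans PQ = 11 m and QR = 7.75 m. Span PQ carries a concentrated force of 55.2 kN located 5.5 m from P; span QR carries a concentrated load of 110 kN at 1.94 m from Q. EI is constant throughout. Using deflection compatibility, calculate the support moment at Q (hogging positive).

Release continuity at Q by inserting a hinge; the redundant is the internal moment M_Q. The primary structure is two simply-supported spans PQ and QR.
End slopes at the hinge Q, treating each span as simply supported:
  span PQ: point load 55.2 at a = 5.5: Pab(L + a)/(6LEI) = 417.4/EI
  span QR: point load 110 at a = 1.94: Pab(L + b)/(6LEI) = 361.6/EI
  relative rotation θ_0 = (417.4 + 361.6)/EI = 779/EI
A unit hogging moment at Q produces rotation L₁/(3EI) + L₂/(3EI) = 6.25/EI.
Compatibility: M_Q·(L₁+L₂)/(3EI) = θ_0, giving M_Q = 124.6 kN·m (hogging).

M_Q = 124.6 kN·m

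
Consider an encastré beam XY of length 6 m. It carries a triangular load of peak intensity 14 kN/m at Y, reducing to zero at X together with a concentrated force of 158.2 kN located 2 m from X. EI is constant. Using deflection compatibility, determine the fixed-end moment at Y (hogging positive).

Take the two fixed-end moments M_X, M_Y as redundants; the released structure is the simple span XY.
End rotations of the released simple span under the applied load (×1/EI):
  at X: triangular load, peak 14: 7w₀L³/(360EI) = 58.8/EI
  at Y: triangular load, peak 14: w₀L³/(45EI) = 67.2/EI
  at X: point load 158.2 at a = 2: Pab(L + b)/(6LEI) = 351.6/EI
  at Y: point load 158.2 at a = 2: Pab(L + a)/(6LEI) = 281.2/EI
  θ_X0 = 410.4/EI,  θ_Y0 = 348.4/EI
Flexibility coefficients: a unit moment at one end gives L/(3EI) there and L/(6EI) at the far end, so f₁₁ = f₂₂ = 2/EI and f₁₂ = f₂₁ = 1/EI.
Compatibility — zero rotation at each built-in end:
  2 M_X + 1 M_Y = 410.4
  1 M_X + 2 M_Y = 348.4
Solving the pair gives M_X = 157.4 kN·m and M_Y = 95.51 kN·m (hogging).

M_Y = 95.51 kN·m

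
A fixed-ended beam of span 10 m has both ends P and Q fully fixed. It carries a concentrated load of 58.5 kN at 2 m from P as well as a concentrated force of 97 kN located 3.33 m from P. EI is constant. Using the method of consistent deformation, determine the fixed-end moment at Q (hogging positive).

Release both end moments; the primary structure is a simply-supported span PQ with redundants M_P and M_Q.
On the primary (simply-supported) span, the end slopes from the loading are:
  at P: point load 58.5 at a = 2: Pab(L + b)/(6LEI) = 280.8/EI
  at Q: point load 58.5 at a = 2: Pab(L + a)/(6LEI) = 187.2/EI
  at P: point load 97 at a = 3.33: Pab(L + b)/(6LEI) = 598.6/EI
  at Q: point load 97 at a = 3.33: Pab(L + a)/(6LEI) = 478.7/EI
  θ_P0 = 879.4/EI,  θ_Q0 = 665.9/EI
Flexibility coefficients: a unit moment at one end gives L/(3EI) there and L/(6EI) at the far end, so f₁₁ = f₂₂ = 3.333/EI and f₁₂ = f₂₁ = 1.667/EI.
Compatibility — zero rotation at each built-in end:
  3.333 M_P + 1.667 M_Q = 879.4
  1.667 M_P + 3.333 M_Q = 665.9
Solving the pair gives M_P = 218.6 kN·m and M_Q = 90.46 kN·m (hogging).

M_Q = 90.46 kN·m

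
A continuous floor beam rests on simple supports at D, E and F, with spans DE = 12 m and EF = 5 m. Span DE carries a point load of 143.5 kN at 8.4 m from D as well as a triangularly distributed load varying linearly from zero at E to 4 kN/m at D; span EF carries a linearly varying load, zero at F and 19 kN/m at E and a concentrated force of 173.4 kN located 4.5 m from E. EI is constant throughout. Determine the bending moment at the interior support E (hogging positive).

M_E = 262.6 kN·m

Insert a hinge at E; M_E is the redundant, and each span becomes simply supported.
End slopes at the hinge E, treating each span as simply supported:
  span DE: point load 143.5 at a = 8.4: Pab(L + a)/(6LEI) = 1230/EI
  span DE: triangular load, peak 4: 7w₀L³/(360EI) = 134.4/EI
  span EF: triangular load, peak 19: w₀L³/(45EI) = 52.78/EI
  span EF: point load 173.4 at a = 4.5: Pab(L + b)/(6LEI) = 71.53/EI
  relative rotation θ_0 = (1364 + 124.3)/EI = 1488/EI
A unit hogging moment at E produces rotation L₁/(3EI) + L₂/(3EI) = 5.667/EI.
Compatibility: M_E·(L₁+L₂)/(3EI) = θ_0, giving M_E = 262.6 kN·m (hogging).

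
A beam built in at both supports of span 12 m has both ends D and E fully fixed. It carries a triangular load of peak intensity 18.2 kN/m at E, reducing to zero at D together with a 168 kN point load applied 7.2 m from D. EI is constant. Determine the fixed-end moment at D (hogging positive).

M_D = 280.9 kN·m

Take the two fixed-end moments M_D, M_E as redundants; the released structure is the simple span DE.
Simple-span end rotations at D and E under the given loads:
  at D: triangular load, peak 18.2: 7w₀L³/(360EI) = 611.5/EI
  at E: triangular load, peak 18.2: w₀L³/(45EI) = 698.9/EI
  at D: point load 168 at a = 7.2: Pab(L + b)/(6LEI) = 1355/EI
  at E: point load 168 at a = 7.2: Pab(L + a)/(6LEI) = 1548/EI
  θ_D0 = 1966/EI,  θ_E0 = 2247/EI
Flexibility coefficients: a unit moment at one end gives L/(3EI) there and L/(6EI) at the far end, so f₁₁ = f₂₂ = 4/EI and f₁₂ = f₂₁ = 2/EI.
Compatibility — zero rotation at each built-in end:
  4 M_D + 2 M_E = 1966
  2 M_D + 4 M_E = 2247
Solving the pair gives M_D = 280.9 kN·m and M_E = 421.3 kN·m (hogging).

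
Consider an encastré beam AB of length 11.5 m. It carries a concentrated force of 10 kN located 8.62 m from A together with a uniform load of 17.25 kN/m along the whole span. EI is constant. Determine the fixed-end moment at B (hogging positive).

Take the two fixed-end moments M_A, M_B as redundants; the released structure is the simple span AB.
Simple-span end rotations at A and B under the given loads:
  at A: point load 10 at a = 8.62: Pab(L + b)/(6LEI) = 51.74/EI
  at B: point load 10 at a = 8.62: Pab(L + a)/(6LEI) = 72.39/EI
  at A: UDL 17.25: wL³/(24EI) = 1093/EI
  at B: UDL 17.25: wL³/(24EI) = 1093/EI
  θ_A0 = 1145/EI,  θ_B0 = 1166/EI
Flexibility coefficients: a unit moment at one end gives L/(3EI) there and L/(6EI) at the far end, so f₁₁ = f₂₂ = 3.833/EI and f₁₂ = f₂₁ = 1.917/EI.
Compatibility — zero rotation at each built-in end:
  3.833 M_A + 1.917 M_B = 1145
  1.917 M_A + 3.833 M_B = 1166
Solving the pair gives M_A = 195.5 kN·m and M_B = 206.3 kN·m (hogging).

M_B = 206.3 kN·m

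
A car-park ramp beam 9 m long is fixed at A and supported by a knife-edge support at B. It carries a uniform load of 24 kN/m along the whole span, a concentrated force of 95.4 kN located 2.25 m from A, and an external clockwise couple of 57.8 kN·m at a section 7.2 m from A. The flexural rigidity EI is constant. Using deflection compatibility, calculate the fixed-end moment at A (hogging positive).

Release the roller at B. Primary structure: cantilever fixed at A.
Free-end deflection of the primary structure under the applied loading (downward +):
  UDL 24: wL⁴/(8EI) = 19683/EI
  point load 95.4 at a = 2.25: Pa²(3L − a)/(6EI) = 1992/EI
  clockwise couple 57.8 at a = 7.2: M₀a(2L − a)/(2EI) = 2247/EI
  δ_0 = 23922/EI
Flexibility coefficient — unit upward force at B: δ_{BB} = L³/(3EI) = 243/EI.
The prop prevents deflection at B: R_B = δ_0/δ_{BB} = 23922/243 = 98.45 kN.
Moment equilibrium about A: M_A = Σ(load moments about A) − R_B·L = 1244 − 98.45×9 = 358.4 kN·m.

M_A = 358.4 kN·m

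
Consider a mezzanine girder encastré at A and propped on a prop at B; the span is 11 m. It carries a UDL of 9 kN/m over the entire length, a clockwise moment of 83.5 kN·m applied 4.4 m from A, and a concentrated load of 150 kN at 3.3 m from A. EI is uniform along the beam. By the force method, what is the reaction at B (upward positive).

R_B = 62.64 kN

Remove the prop at B; the released (primary) structure is a cantilever built in at A.
Primary-structure tip deflection at B by superposition:
  UDL 9: wL⁴/(8EI) = 16471/EI
  clockwise couple 83.5 at a = 4.4: M₀a(2L − a)/(2EI) = 3233/EI
  point load 150 at a = 3.3: Pa²(3L − a)/(6EI) = 8086/EI
  δ_0 = 27790/EI
Flexibility coefficient — unit upward force at B: δ_{BB} = L³/(3EI) = 443.7/EI.
The prop prevents deflection at B: R_B = δ_0/δ_{BB} = 27790/443.7 = 62.64 kN.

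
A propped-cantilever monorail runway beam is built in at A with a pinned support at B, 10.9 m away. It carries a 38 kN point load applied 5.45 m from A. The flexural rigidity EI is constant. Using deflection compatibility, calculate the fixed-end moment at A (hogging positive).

Release the roller at B. Primary structure: cantilever fixed at A.
Downward deflection at the released point B due to the loads:
  point load 38 at a = 5.45: Pa²(3L − a)/(6EI) = 5126/EI
Flexibility coefficient — unit upward force at B: δ_{BB} = L³/(3EI) = 431.7/EI.
Compatibility at B: δ_0 − R_B·δ_{BB} = 0, so R_B = 5126/431.7 = 11.88 kN.
Moment equilibrium about A: M_A = Σ(load moments about A) − R_B·L = 207.1 − 11.88×10.9 = 77.66 kN·m.

M_A = 77.66 kN·m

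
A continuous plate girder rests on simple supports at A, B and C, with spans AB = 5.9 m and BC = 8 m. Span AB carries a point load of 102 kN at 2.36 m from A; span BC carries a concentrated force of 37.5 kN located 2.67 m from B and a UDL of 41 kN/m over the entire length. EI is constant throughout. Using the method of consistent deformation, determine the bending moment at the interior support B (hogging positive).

Take M_B as the redundant. Released structure: two simple spans AB and BC with a hinge at B.
Rotations at B on the released spans (each span's end-slope, ×1/EI):
  span AB: point load 102 at a = 2.36: Pab(L + a)/(6LEI) = 198.8/EI
  span BC: point load 37.5 at a = 2.67: Pab(L + b)/(6LEI) = 148.2/EI
  span BC: UDL 41: wL³/(24EI) = 874.7/EI
  relative rotation θ_0 = (198.8 + 1023)/EI = 1222/EI
A unit hogging moment at B produces rotation L₁/(3EI) + L₂/(3EI) = 4.633/EI.
Slope continuity at B: θ_0 = M_B·4.633/EI, so M_B = 1222/4.633 = 263.7 kN·m (hogging).

M_B = 263.7 kN·m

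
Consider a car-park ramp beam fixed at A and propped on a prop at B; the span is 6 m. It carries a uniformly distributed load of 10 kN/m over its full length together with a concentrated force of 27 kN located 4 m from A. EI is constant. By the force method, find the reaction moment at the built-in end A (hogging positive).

Choose R_B as the redundant. The primary structure is the cantilever fixed at A.
Downward deflection at the released point B due to the loads:
  UDL 10: wL⁴/(8EI) = 1620/EI
  point load 27 at a = 4: Pa²(3L − a)/(6EI) = 1008/EI
  δ_0 = 2628/EI
Flexibility coefficient — unit upward force at B: δ_{BB} = L³/(3EI) = 72/EI.
The prop prevents deflection at B: R_B = δ_0/δ_{BB} = 2628/72 = 36.5 kN.
Moment equilibrium about A: M_A = Σ(load moments about A) − R_B·L = 288 − 36.5×6 = 69 kN·m.

M_A = 69 kN·m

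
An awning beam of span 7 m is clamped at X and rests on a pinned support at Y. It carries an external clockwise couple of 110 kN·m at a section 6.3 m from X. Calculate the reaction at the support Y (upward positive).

Take the reaction at Y as the redundant and release it; the primary structure is a cantilever fixed at X.
Primary-structure tip deflection at Y by superposition:
  clockwise couple 110 at a = 6.3: M₀a(2L − a)/(2EI) = 2668/EI
Tip deflection under a unit load at Y: L³/(3EI) = 114.3/EI.
The prop prevents deflection at Y: R_Y = δ_0/δ_{YY} = 2668/114.3 = 23.34 kN.

R_Y = 23.34 kN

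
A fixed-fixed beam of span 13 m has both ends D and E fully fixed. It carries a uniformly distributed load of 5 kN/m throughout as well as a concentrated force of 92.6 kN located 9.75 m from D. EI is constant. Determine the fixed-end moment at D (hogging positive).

Release both end moments; the primary structure is a simply-supported span DE with redundants M_D and M_E.
End rotations of the released simple span under the applied load (×1/EI):
  at D: UDL 5: wL³/(24EI) = 457.7/EI
  at E: UDL 5: wL³/(24EI) = 457.7/EI
  at D: point load 92.6 at a = 9.75: Pab(L + b)/(6LEI) = 611.3/EI
  at E: point load 92.6 at a = 9.75: Pab(L + a)/(6LEI) = 855.8/EI
  θ_D0 = 1069/EI,  θ_E0 = 1314/EI
Flexibility coefficients: a unit moment at one end gives L/(3EI) there and L/(6EI) at the far end, so f₁₁ = f₂₂ = 4.333/EI and f₁₂ = f₂₁ = 2.167/EI.
Compatibility — zero rotation at each built-in end:
  4.333 M_D + 2.167 M_E = 1069
  2.167 M_D + 4.333 M_E = 1314
Solving the pair gives M_D = 126.8 kN·m and M_E = 239.7 kN·m (hogging).

M_D = 126.8 kN·m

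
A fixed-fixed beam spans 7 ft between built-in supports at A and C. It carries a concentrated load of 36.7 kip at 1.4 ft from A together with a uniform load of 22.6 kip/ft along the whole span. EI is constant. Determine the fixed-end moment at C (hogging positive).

Take the two fixed-end moments M_A, M_C as redundants; the released structure is the simple span AC.
End rotations of the released simple span under the applied load (×1/EI):
  at A: point load 36.7 at a = 1.4: Pab(L + b)/(6LEI) = 86.32/EI
  at C: point load 36.7 at a = 1.4: Pab(L + a)/(6LEI) = 57.55/EI
  at A: UDL 22.6: wL³/(24EI) = 323/EI
  at C: UDL 22.6: wL³/(24EI) = 323/EI
  θ_A0 = 409.3/EI,  θ_C0 = 380.5/EI
Flexibility coefficients: a unit moment at one end gives L/(3EI) there and L/(6EI) at the far end, so f₁₁ = f₂₂ = 2.333/EI and f₁₂ = f₂₁ = 1.167/EI.
Compatibility — zero rotation at each built-in end:
  2.333 M_A + 1.167 M_C = 409.3
  1.167 M_A + 2.333 M_C = 380.5
Solving the pair gives M_A = 125.2 kip·ft and M_C = 100.5 kip·ft (hogging).

M_C = 100.5 kip·ft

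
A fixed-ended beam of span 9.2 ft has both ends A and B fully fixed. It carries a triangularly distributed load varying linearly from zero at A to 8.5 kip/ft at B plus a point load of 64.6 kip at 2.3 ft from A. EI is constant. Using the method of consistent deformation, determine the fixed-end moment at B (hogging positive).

M_B = 63.83 kip·ft

Release both end moments; the primary structure is a simply-supported span AB with redundants M_A and M_B.
On the primary (simply-supported) span, the end slopes from the loading are:
  at A: triangular load, peak 8.5: 7w₀L³/(360EI) = 128.7/EI
  at B: triangular load, peak 8.5: w₀L³/(45EI) = 147.1/EI
  at A: point load 64.6 at a = 2.3: Pab(L + b)/(6LEI) = 299/EI
  at B: point load 64.6 at a = 2.3: Pab(L + a)/(6LEI) = 213.6/EI
  θ_A0 = 427.7/EI,  θ_B0 = 360.7/EI
Flexibility coefficients: a unit moment at one end gives L/(3EI) there and L/(6EI) at the far end, so f₁₁ = f₂₂ = 3.067/EI and f₁₂ = f₂₁ = 1.533/EI.
Compatibility — zero rotation at each built-in end:
  3.067 M_A + 1.533 M_B = 427.7
  1.533 M_A + 3.067 M_B = 360.7
Solving the pair gives M_A = 107.6 kip·ft and M_B = 63.83 kip·ft (hogging).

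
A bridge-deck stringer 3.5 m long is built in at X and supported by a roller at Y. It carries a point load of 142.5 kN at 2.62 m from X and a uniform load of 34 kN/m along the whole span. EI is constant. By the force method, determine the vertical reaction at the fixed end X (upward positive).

R_X = 127 kN

Choose R_Y as the redundant. The primary structure is the cantilever fixed at X.
Downward deflection at the released point Y due to the loads:
  point load 142.5 at a = 2.62: Pa²(3L − a)/(6EI) = 1285/EI
  UDL 34: wL⁴/(8EI) = 637.8/EI
  δ_0 = 1922/EI
Tip deflection under a unit load at Y: L³/(3EI) = 14.29/EI.
The prop prevents deflection at Y: R_Y = δ_0/δ_{YY} = 1922/14.29 = 134.5 kN.
Vertical equilibrium: R_X = ΣP − R_Y = 261.5 − 134.5 = 127 kN.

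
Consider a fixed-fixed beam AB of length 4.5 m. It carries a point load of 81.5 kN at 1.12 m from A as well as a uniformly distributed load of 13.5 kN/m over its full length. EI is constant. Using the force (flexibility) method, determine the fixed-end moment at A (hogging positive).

M_A = 74.28 kN·m

Release both end moments; the primary structure is a simply-supported span AB with redundants M_A and M_B.
On the primary (simply-supported) span, the end slopes from the loading are:
  at A: point load 81.5 at a = 1.12: Pab(L + b)/(6LEI) = 90.04/EI
  at B: point load 81.5 at a = 1.12: Pab(L + a)/(6LEI) = 64.22/EI
  at A: UDL 13.5: wL³/(24EI) = 51.26/EI
  at B: UDL 13.5: wL³/(24EI) = 51.26/EI
  θ_A0 = 141.3/EI,  θ_B0 = 115.5/EI
Flexibility coefficients: a unit moment at one end gives L/(3EI) there and L/(6EI) at the far end, so f₁₁ = f₂₂ = 1.5/EI and f₁₂ = f₂₁ = 0.75/EI.
Compatibility — zero rotation at each built-in end:
  1.5 M_A + 0.75 M_B = 141.3
  0.75 M_A + 1.5 M_B = 115.5
Solving the pair gives M_A = 74.28 kN·m and M_B = 39.85 kN·m (hogging).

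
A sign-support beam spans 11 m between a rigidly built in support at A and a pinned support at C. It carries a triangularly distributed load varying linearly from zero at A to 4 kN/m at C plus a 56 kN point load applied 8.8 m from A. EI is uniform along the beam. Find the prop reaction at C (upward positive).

Release the roller at C. Primary structure: cantilever fixed at A.
Deflection at C on the released cantilever, summing each load's contribution:
  triangular load, peak 4 at the free end: 11w₀L⁴/(120EI) = 5368/EI
  point load 56 at a = 8.8: Pa²(3L − a)/(6EI) = 17491/EI
  δ_0 = 22859/EI
Tip deflection under a unit load at C: L³/(3EI) = 443.7/EI.
The prop prevents deflection at C: R_C = δ_0/δ_{CC} = 22859/443.7 = 51.52 kN.

R_C = 51.52 kN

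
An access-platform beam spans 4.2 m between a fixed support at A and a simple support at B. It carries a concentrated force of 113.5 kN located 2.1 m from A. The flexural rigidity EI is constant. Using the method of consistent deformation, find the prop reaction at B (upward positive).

R_B = 35.47 kN

Choose R_B as the redundant. The primary structure is the cantilever fixed at A.
Primary-structure tip deflection at B by superposition:
  point load 113.5 at a = 2.1: Pa²(3L − a)/(6EI) = 875.9/EI
Flexibility coefficient — unit upward force at B: δ_{BB} = L³/(3EI) = 24.7/EI.
Compatibility at B: δ_0 − R_B·δ_{BB} = 0, so R_B = 875.9/24.7 = 35.47 kN.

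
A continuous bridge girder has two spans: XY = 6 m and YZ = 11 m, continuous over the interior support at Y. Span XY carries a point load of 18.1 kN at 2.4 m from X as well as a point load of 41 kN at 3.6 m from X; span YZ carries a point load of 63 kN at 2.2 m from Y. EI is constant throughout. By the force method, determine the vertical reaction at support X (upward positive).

Release continuity at Y by inserting a hinge; the redundant is the internal moment M_Y. The primary structure is two simply-supported spans XY and YZ.
Rotations at Y on the released spans (each span's end-slope, ×1/EI):
  span XY: point load 18.1 at a = 2.4: Pab(L + a)/(6LEI) = 36.49/EI
  span XY: point load 41 at a = 3.6: Pab(L + a)/(6LEI) = 94.46/EI
  span YZ: point load 63 at a = 2.2: Pab(L + b)/(6LEI) = 365.9/EI
  relative rotation θ_0 = (131 + 365.9)/EI = 496.9/EI
A unit hogging moment at Y produces rotation L₁/(3EI) + L₂/(3EI) = 5.667/EI.
Compatibility: M_Y·(L₁+L₂)/(3EI) = θ_0, giving M_Y = 87.68 kN·m (hogging).
Span XY, ΣM about X with M_Y applied at Y: R_Y^{XY}·6 = 191 + 87.68, so R_Y^{XY} = 46.45 kN and R_X = 59.1 − 46.45 = 12.65 kN.

R_X = 12.65 kN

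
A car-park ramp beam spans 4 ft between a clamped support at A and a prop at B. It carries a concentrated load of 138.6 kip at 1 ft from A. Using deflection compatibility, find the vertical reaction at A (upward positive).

Take the reaction at B as the redundant and release it; the primary structure is a cantilever fixed at A.
Primary-structure tip deflection at B by superposition:
  point load 138.6 at a = 1: Pa²(3L − a)/(6EI) = 254.1/EI
Flexibility coefficient — unit upward force at B: δ_{BB} = L³/(3EI) = 21.33/EI.
The prop prevents deflection at B: R_B = δ_0/δ_{BB} = 254.1/21.33 = 11.91 kip.
Vertical equilibrium: R_A = ΣP − R_B = 138.6 − 11.91 = 126.7 kip.

R_A = 126.7 kip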